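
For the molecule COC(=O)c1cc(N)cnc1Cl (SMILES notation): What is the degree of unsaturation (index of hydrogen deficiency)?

5

Molecular formula: C7H7ClN2O2.
DoU = (2C + 2 + N − H − X) / 2, where X is the halogen count and O/S are ignored.
    = (2·7 + 2 + 2 − 7 − 1) / 2 = 10 / 2 = 5.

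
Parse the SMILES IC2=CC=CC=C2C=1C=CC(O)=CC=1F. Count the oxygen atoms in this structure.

Scan the SMILES for O atoms (remember two-letter symbols like Cl and Br are single atoms).
Oxygen count: 1.

1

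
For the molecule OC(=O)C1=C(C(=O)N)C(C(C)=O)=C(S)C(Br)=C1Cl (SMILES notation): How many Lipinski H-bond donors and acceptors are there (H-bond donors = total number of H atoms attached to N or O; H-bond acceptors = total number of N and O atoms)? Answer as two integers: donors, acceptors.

Donors: find every N or O and count the H atoms it carries.
  atom 1 (O): bond orders sum to 1 → 1 H
  atom 3 (O): bond orders sum to 2 → 0 H
  atom 7 (O): bond orders sum to 2 → 0 H
  atom 8 (N): bond orders sum to 1 → 2 H
  atom 12 (O): bond orders sum to 2 → 0 H
Lipinski HBD = 3.
Acceptors: N atoms = 1, O atoms = 4 → HBA = 5.

3, 5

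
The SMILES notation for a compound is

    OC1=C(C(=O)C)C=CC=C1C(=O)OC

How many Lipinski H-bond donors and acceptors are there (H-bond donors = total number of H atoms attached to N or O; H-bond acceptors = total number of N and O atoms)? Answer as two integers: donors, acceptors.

Donors: find every N or O and count the H atoms it carries.
  atom 1 (O): bond orders sum to 1 → 1 H
  atom 5 (O): bond orders sum to 2 → 0 H
  atom 12 (O): bond orders sum to 2 → 0 H
  atom 13 (O): bond orders sum to 2 → 0 H
Lipinski HBD = 1.
Acceptors: N atoms = 0, O atoms = 4 → HBA = 4.

1, 4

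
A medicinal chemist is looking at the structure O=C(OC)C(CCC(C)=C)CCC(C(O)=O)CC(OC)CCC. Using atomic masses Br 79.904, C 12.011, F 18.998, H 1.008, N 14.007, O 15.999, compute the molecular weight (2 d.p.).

First, the molecular formula is C18H32O5 (counting implicit H from valence).
  C: 18 × 12.011 = 216.198
  H: 32 × 1.008 = 32.256
  O: 5 × 15.999 = 79.995
Sum: 18×12.011 + 32×1.008 + 5×15.999 = 328.449 → 328.45 g/mol.

328.45 g/mol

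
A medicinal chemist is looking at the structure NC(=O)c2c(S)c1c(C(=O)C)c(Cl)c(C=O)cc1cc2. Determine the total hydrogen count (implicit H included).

10

Walk through each heavy atom and fill implicit hydrogens from standard valence (C 4, N 3, O 2, S 2, halogen 1); for lowercase aromatic atoms, an aromatic c carries 1 H when it has two neighbours and 0 H with three, and aromatic n carries 0 H:
  atom 1: N, bond orders sum to 1 (valence 3) → 2 H
  atom 2: C, bond orders sum to 4 (valence 4) → 0 H
  atom 3: O, bond orders sum to 2 (valence 2) → 0 H
  atom 4: aromatic c, 3 neighbours → 0 H
  atom 5: aromatic c, 3 neighbours → 0 H
  atom 6: S, bond orders sum to 1 (valence 2) → 1 H
  atom 7: aromatic c, 3 neighbours → 0 H
  atom 8: aromatic c, 3 neighbours → 0 H
  atom 9: C, bond orders sum to 4 (valence 4) → 0 H
  atom 10: O, bond orders sum to 2 (valence 2) → 0 H
  atom 11: C, bond orders sum to 1 (valence 4) → 3 H
  atom 12: aromatic c, 3 neighbours → 0 H
  atom 13: Cl (halogen, monovalent) → 0 H
  atom 14: aromatic c, 3 neighbours → 0 H
  atom 15: C, bond orders sum to 3 (valence 4) → 1 H
  atom 16: O, bond orders sum to 2 (valence 2) → 0 H
  atom 17: aromatic c, 2 neighbours → 1 H
  atom 18: aromatic c, 3 neighbours → 0 H
  atom 19: aromatic c, 2 neighbours → 1 H
  atom 20: aromatic c, 2 neighbours → 1 H
Total hydrogens: 10.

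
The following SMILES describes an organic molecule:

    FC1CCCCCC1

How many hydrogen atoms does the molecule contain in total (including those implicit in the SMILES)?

Walk through each heavy atom and fill implicit hydrogens from standard valence (C 4, N 3, O 2, S 2, halogen 1):
  atom 1: F (halogen, monovalent) → 0 H
  atom 2: C, bond orders sum to 3 (valence 4) → 1 H
  atom 3: C, bond orders sum to 2 (valence 4) → 2 H
  atom 4: C, bond orders sum to 2 (valence 4) → 2 H
  atom 5: C, bond orders sum to 2 (valence 4) → 2 H
  atom 6: C, bond orders sum to 2 (valence 4) → 2 H
  atom 7: C, bond orders sum to 2 (valence 4) → 2 H
  atom 8: C, bond orders sum to 2 (valence 4) → 2 H
Total hydrogens: 13.

13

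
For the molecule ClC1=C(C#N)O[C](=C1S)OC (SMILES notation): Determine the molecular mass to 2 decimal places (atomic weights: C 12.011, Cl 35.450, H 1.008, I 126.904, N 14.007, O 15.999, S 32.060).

189.61 g/mol

First, the molecular formula is C6H4ClNO2S (counting implicit H from valence).
  C: 6 × 12.011 = 72.066
  Cl: 1 × 35.450 = 35.450
  H: 4 × 1.008 = 4.032
  N: 1 × 14.007 = 14.007
  O: 2 × 15.999 = 31.998
  S: 1 × 32.060 = 32.060
Sum: 6×12.011 + 1×35.450 + 4×1.008 + 1×14.007 + 2×15.999 + 1×32.060 = 189.613 → 189.61 g/mol.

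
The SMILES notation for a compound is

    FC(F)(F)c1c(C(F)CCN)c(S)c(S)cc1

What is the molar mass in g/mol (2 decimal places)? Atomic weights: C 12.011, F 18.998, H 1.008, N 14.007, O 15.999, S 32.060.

285.32 g/mol

First, the molecular formula is C10H11F4NS2 (counting implicit H from valence).
  C: 10 × 12.011 = 120.110
  F: 4 × 18.998 = 75.992
  H: 11 × 1.008 = 11.088
  N: 1 × 14.007 = 14.007
  S: 2 × 32.060 = 64.120
Sum: 10×12.011 + 4×18.998 + 11×1.008 + 1×14.007 + 2×32.060 = 285.317 → 285.32 g/mol.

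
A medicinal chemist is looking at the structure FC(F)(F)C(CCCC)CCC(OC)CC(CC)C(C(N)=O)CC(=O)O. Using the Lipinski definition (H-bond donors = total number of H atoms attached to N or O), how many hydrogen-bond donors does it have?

Donors: find every N or O and count the H atoms it carries.
  atom 13 (O): bond orders sum to 2 → 0 H
  atom 21 (N): bond orders sum to 1 → 2 H
  atom 22 (O): bond orders sum to 2 → 0 H
  atom 25 (O): bond orders sum to 2 → 0 H
  atom 26 (O): bond orders sum to 1 → 1 H
Lipinski HBD = 3.

3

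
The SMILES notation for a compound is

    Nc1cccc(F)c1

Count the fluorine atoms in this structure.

1

Scan the SMILES for F atoms (remember two-letter symbols like Cl and Br are single atoms).
Fluorine count: 1.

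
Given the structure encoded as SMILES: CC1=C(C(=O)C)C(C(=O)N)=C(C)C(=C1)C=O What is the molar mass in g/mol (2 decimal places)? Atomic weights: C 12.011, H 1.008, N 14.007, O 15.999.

219.24 g/mol

First, the molecular formula is C12H13NO3 (counting implicit H from valence).
  C: 12 × 12.011 = 144.132
  H: 13 × 1.008 = 13.104
  N: 1 × 14.007 = 14.007
  O: 3 × 15.999 = 47.997
Sum: 12×12.011 + 13×1.008 + 1×14.007 + 3×15.999 = 219.240 → 219.24 g/mol.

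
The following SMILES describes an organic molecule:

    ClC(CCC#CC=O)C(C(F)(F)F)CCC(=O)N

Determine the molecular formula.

Walk through each heavy atom and fill implicit hydrogens from standard valence (C 4, N 3, O 2, S 2, halogen 1):
  atom 1: Cl (halogen, monovalent) → 0 H
  atom 2: C, bond orders sum to 3 (valence 4) → 1 H
  atom 3: C, bond orders sum to 2 (valence 4) → 2 H
  atom 4: C, bond orders sum to 2 (valence 4) → 2 H
  atom 5: C, bond orders sum to 4 (valence 4) → 0 H
  atom 6: C, bond orders sum to 4 (valence 4) → 0 H
  atom 7: C, bond orders sum to 3 (valence 4) → 1 H
  atom 8: O, bond orders sum to 2 (valence 2) → 0 H
  atom 9: C, bond orders sum to 3 (valence 4) → 1 H
  atom 10: C, bond orders sum to 4 (valence 4) → 0 H
  atom 11: F (halogen, monovalent) → 0 H
  atom 12: F (halogen, monovalent) → 0 H
  atom 13: F (halogen, monovalent) → 0 H
  atom 14: C, bond orders sum to 2 (valence 4) → 2 H
  atom 15: C, bond orders sum to 2 (valence 4) → 2 H
  atom 16: C, bond orders sum to 4 (valence 4) → 0 H
  atom 17: O, bond orders sum to 2 (valence 2) → 0 H
  atom 18: N, bond orders sum to 1 (valence 3) → 2 H
Totals → C:11, H:13, Cl:1, F:3, N:1, O:2.

C11H13ClF3NO2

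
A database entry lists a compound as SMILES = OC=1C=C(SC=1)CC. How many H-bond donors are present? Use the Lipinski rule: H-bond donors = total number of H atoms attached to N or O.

1

Donors: find every N or O and count the H atoms it carries.
  atom 1 (O): bond orders sum to 1 → 1 H
Lipinski HBD = 1.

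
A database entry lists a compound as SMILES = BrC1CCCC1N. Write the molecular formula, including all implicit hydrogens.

Walk through each heavy atom and fill implicit hydrogens from standard valence (C 4, N 3, O 2, S 2, halogen 1):
  atom 1: Br (halogen, monovalent) → 0 H
  atom 2: C, bond orders sum to 3 (valence 4) → 1 H
  atom 3: C, bond orders sum to 2 (valence 4) → 2 H
  atom 4: C, bond orders sum to 2 (valence 4) → 2 H
  atom 5: C, bond orders sum to 2 (valence 4) → 2 H
  atom 6: C, bond orders sum to 3 (valence 4) → 1 H
  atom 7: N, bond orders sum to 1 (valence 3) → 2 H
Totals → C:5, H:10, Br:1, N:1.
In Hill order: C5H10BrN.

C5H10BrN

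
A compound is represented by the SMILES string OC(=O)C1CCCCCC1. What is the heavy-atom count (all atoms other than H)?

Every atom symbol written in the SMILES (organic subset) is one heavy atom; implicit H are not written.
Heavy atoms by element → C:8, O:2.
Total: 10.

10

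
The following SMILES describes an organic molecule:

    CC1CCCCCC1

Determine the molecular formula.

C8H16

Walk through each heavy atom and fill implicit hydrogens from standard valence (C 4, N 3, O 2, S 2, halogen 1):
  atom 1: C, bond orders sum to 1 (valence 4) → 3 H
  atom 2: C, bond orders sum to 3 (valence 4) → 1 H
  atom 3: C, bond orders sum to 2 (valence 4) → 2 H
  atom 4: C, bond orders sum to 2 (valence 4) → 2 H
  atom 5: C, bond orders sum to 2 (valence 4) → 2 H
  atom 6: C, bond orders sum to 2 (valence 4) → 2 H
  atom 7: C, bond orders sum to 2 (valence 4) → 2 H
  atom 8: C, bond orders sum to 2 (valence 4) → 2 H
Totals → C:8, H:16.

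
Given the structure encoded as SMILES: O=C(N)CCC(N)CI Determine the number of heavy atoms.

9

Every atom symbol written in the SMILES (organic subset) is one heavy atom; implicit H are not written.
Heavy atoms by element → C:5, I:1, N:2, O:1.
Total: 9.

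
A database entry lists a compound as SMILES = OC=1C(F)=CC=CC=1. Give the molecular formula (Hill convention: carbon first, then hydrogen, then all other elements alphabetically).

C6H5FO

Walk through each heavy atom and fill implicit hydrogens from standard valence (C 4, N 3, O 2, S 2, halogen 1):
  atom 1: O, bond orders sum to 1 (valence 2) → 1 H
  atom 2: C, bond orders sum to 4 (valence 4) → 0 H
  atom 3: C, bond orders sum to 4 (valence 4) → 0 H
  atom 4: F (halogen, monovalent) → 0 H
  atom 5: C, bond orders sum to 3 (valence 4) → 1 H
  atom 6: C, bond orders sum to 3 (valence 4) → 1 H
  atom 7: C, bond orders sum to 3 (valence 4) → 1 H
  atom 8: C, bond orders sum to 3 (valence 4) → 1 H
Totals → C:6, H:5, F:1, O:1.
In Hill order: C6H5FO.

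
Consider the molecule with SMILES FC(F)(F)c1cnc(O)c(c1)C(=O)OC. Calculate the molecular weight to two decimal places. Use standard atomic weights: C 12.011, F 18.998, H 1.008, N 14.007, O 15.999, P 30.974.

First, the molecular formula is C8H6F3NO3 (counting implicit H from valence).
  C: 8 × 12.011 = 96.088
  F: 3 × 18.998 = 56.994
  H: 6 × 1.008 = 6.048
  N: 1 × 14.007 = 14.007
  O: 3 × 15.999 = 47.997
Sum: 8×12.011 + 3×18.998 + 6×1.008 + 1×14.007 + 3×15.999 = 221.134 → 221.13 g/mol.

221.13 g/mol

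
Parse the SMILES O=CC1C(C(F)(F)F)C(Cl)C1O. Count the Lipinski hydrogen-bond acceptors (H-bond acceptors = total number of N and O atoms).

2

N atoms: 0; O atoms: 2.
Lipinski HBA = 0 + 2 = 2.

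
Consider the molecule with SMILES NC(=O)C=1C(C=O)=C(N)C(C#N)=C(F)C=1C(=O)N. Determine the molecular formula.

Walk through each heavy atom and fill implicit hydrogens from standard valence (C 4, N 3, O 2, S 2, halogen 1):
  atom 1: N, bond orders sum to 1 (valence 3) → 2 H
  atom 2: C, bond orders sum to 4 (valence 4) → 0 H
  atom 3: O, bond orders sum to 2 (valence 2) → 0 H
  atom 4: C, bond orders sum to 4 (valence 4) → 0 H
  atom 5: C, bond orders sum to 4 (valence 4) → 0 H
  atom 6: C, bond orders sum to 3 (valence 4) → 1 H
  atom 7: O, bond orders sum to 2 (valence 2) → 0 H
  atom 8: C, bond orders sum to 4 (valence 4) → 0 H
  atom 9: N, bond orders sum to 1 (valence 3) → 2 H
  atom 10: C, bond orders sum to 4 (valence 4) → 0 H
  atom 11: C, bond orders sum to 4 (valence 4) → 0 H
  atom 12: N, bond orders sum to 3 (valence 3) → 0 H
  atom 13: C, bond orders sum to 4 (valence 4) → 0 H
  atom 14: F (halogen, monovalent) → 0 H
  atom 15: C, bond orders sum to 4 (valence 4) → 0 H
  atom 16: C, bond orders sum to 4 (valence 4) → 0 H
  atom 17: O, bond orders sum to 2 (valence 2) → 0 H
  atom 18: N, bond orders sum to 1 (valence 3) → 2 H
Totals → C:10, H:7, F:1, N:4, O:3.

C10H7FN4O3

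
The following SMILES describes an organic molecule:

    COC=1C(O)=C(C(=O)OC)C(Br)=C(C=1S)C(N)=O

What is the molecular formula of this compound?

Walk through each heavy atom and fill implicit hydrogens from standard valence (C 4, N 3, O 2, S 2, halogen 1):
  atom 1: C, bond orders sum to 1 (valence 4) → 3 H
  atom 2: O, bond orders sum to 2 (valence 2) → 0 H
  atom 3: C, bond orders sum to 4 (valence 4) → 0 H
  atom 4: C, bond orders sum to 4 (valence 4) → 0 H
  atom 5: O, bond orders sum to 1 (valence 2) → 1 H
  atom 6: C, bond orders sum to 4 (valence 4) → 0 H
  atom 7: C, bond orders sum to 4 (valence 4) → 0 H
  atom 8: O, bond orders sum to 2 (valence 2) → 0 H
  atom 9: O, bond orders sum to 2 (valence 2) → 0 H
  atom 10: C, bond orders sum to 1 (valence 4) → 3 H
  atom 11: C, bond orders sum to 4 (valence 4) → 0 H
  atom 12: Br (halogen, monovalent) → 0 H
  atom 13: C, bond orders sum to 4 (valence 4) → 0 H
  atom 14: C, bond orders sum to 4 (valence 4) → 0 H
  atom 15: S, bond orders sum to 1 (valence 2) → 1 H
  atom 16: C, bond orders sum to 4 (valence 4) → 0 H
  atom 17: N, bond orders sum to 1 (valence 3) → 2 H
  atom 18: O, bond orders sum to 2 (valence 2) → 0 H
Totals → C:10, H:10, Br:1, N:1, O:5, S:1.
In Hill order: C10H10BrNO5S.

C10H10BrNO5S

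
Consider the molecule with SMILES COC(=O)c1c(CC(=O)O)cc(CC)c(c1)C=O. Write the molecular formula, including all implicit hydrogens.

C13H14O5

Walk through each heavy atom and fill implicit hydrogens from standard valence (C 4, N 3, O 2, S 2, halogen 1); for lowercase aromatic atoms, an aromatic c carries 1 H when it has two neighbours and 0 H with three, and aromatic n carries 0 H:
  atom 1: C, bond orders sum to 1 (valence 4) → 3 H
  atom 2: O, bond orders sum to 2 (valence 2) → 0 H
  atom 3: C, bond orders sum to 4 (valence 4) → 0 H
  atom 4: O, bond orders sum to 2 (valence 2) → 0 H
  atom 5: aromatic c, 3 neighbours → 0 H
  atom 6: aromatic c, 3 neighbours → 0 H
  atom 7: C, bond orders sum to 2 (valence 4) → 2 H
  atom 8: C, bond orders sum to 4 (valence 4) → 0 H
  atom 9: O, bond orders sum to 2 (valence 2) → 0 H
  atom 10: O, bond orders sum to 1 (valence 2) → 1 H
  atom 11: aromatic c, 2 neighbours → 1 H
  atom 12: aromatic c, 3 neighbours → 0 H
  atom 13: C, bond orders sum to 2 (valence 4) → 2 H
  atom 14: C, bond orders sum to 1 (valence 4) → 3 H
  atom 15: aromatic c, 3 neighbours → 0 H
  atom 16: aromatic c, 2 neighbours → 1 H
  atom 17: C, bond orders sum to 3 (valence 4) → 1 H
  atom 18: O, bond orders sum to 2 (valence 2) → 0 H
Totals → C:13, H:14, O:5.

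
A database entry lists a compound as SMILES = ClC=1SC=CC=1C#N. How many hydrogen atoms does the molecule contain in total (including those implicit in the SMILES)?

2

Walk through each heavy atom and fill implicit hydrogens from standard valence (C 4, N 3, O 2, S 2, halogen 1):
  atom 1: Cl (halogen, monovalent) → 0 H
  atom 2: C, bond orders sum to 4 (valence 4) → 0 H
  atom 3: S, bond orders sum to 2 (valence 2) → 0 H
  atom 4: C, bond orders sum to 3 (valence 4) → 1 H
  atom 5: C, bond orders sum to 3 (valence 4) → 1 H
  atom 6: C, bond orders sum to 4 (valence 4) → 0 H
  atom 7: C, bond orders sum to 4 (valence 4) → 0 H
  atom 8: N, bond orders sum to 3 (valence 3) → 0 H
Total hydrogens: 2.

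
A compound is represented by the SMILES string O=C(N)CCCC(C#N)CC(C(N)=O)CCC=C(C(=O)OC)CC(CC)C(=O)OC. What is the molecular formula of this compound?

C21H33N3O6

Walk through each heavy atom and fill implicit hydrogens from standard valence (C 4, N 3, O 2, S 2, halogen 1):
  atom 1: O, bond orders sum to 2 (valence 2) → 0 H
  atom 2: C, bond orders sum to 4 (valence 4) → 0 H
  atom 3: N, bond orders sum to 1 (valence 3) → 2 H
  atom 4: C, bond orders sum to 2 (valence 4) → 2 H
  atom 5: C, bond orders sum to 2 (valence 4) → 2 H
  atom 6: C, bond orders sum to 2 (valence 4) → 2 H
  atom 7: C, bond orders sum to 3 (valence 4) → 1 H
  atom 8: C, bond orders sum to 4 (valence 4) → 0 H
  atom 9: N, bond orders sum to 3 (valence 3) → 0 H
  atom 10: C, bond orders sum to 2 (valence 4) → 2 H
  atom 11: C, bond orders sum to 3 (valence 4) → 1 H
  atom 12: C, bond orders sum to 4 (valence 4) → 0 H
  atom 13: N, bond orders sum to 1 (valence 3) → 2 H
  atom 14: O, bond orders sum to 2 (valence 2) → 0 H
  atom 15: C, bond orders sum to 2 (valence 4) → 2 H
  atom 16: C, bond orders sum to 2 (valence 4) → 2 H
  atom 17: C, bond orders sum to 3 (valence 4) → 1 H
  atom 18: C, bond orders sum to 4 (valence 4) → 0 H
  atom 19: C, bond orders sum to 4 (valence 4) → 0 H
  atom 20: O, bond orders sum to 2 (valence 2) → 0 H
  atom 21: O, bond orders sum to 2 (valence 2) → 0 H
  atom 22: C, bond orders sum to 1 (valence 4) → 3 H
  atom 23: C, bond orders sum to 2 (valence 4) → 2 H
  atom 24: C, bond orders sum to 3 (valence 4) → 1 H
  atom 25: C, bond orders sum to 2 (valence 4) → 2 H
  atom 26: C, bond orders sum to 1 (valence 4) → 3 H
  atom 27: C, bond orders sum to 4 (valence 4) → 0 H
  atom 28: O, bond orders sum to 2 (valence 2) → 0 H
  atom 29: O, bond orders sum to 2 (valence 2) → 0 H
  atom 30: C, bond orders sum to 1 (valence 4) → 3 H
Totals → C:21, H:33, N:3, O:6.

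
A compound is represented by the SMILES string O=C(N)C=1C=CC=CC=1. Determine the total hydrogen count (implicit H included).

7

Walk through each heavy atom and fill implicit hydrogens from standard valence (C 4, N 3, O 2, S 2, halogen 1):
  atom 1: O, bond orders sum to 2 (valence 2) → 0 H
  atom 2: C, bond orders sum to 4 (valence 4) → 0 H
  atom 3: N, bond orders sum to 1 (valence 3) → 2 H
  atom 4: C, bond orders sum to 4 (valence 4) → 0 H
  atom 5: C, bond orders sum to 3 (valence 4) → 1 H
  atom 6: C, bond orders sum to 3 (valence 4) → 1 H
  atom 7: C, bond orders sum to 3 (valence 4) → 1 H
  atom 8: C, bond orders sum to 3 (valence 4) → 1 H
  atom 9: C, bond orders sum to 3 (valence 4) → 1 H
Total hydrogens: 7.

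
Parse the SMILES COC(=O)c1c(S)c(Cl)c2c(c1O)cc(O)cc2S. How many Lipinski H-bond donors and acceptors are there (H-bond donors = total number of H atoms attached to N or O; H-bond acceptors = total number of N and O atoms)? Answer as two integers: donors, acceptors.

Donors: find every N or O and count the H atoms it carries.
  atom 2 (O): bond orders sum to 2 → 0 H
  atom 4 (O): bond orders sum to 2 → 0 H
  atom 13 (O): bond orders sum to 1 → 1 H
  atom 16 (O): bond orders sum to 1 → 1 H
Lipinski HBD = 2.
Acceptors: N atoms = 0, O atoms = 4 → HBA = 4.

2, 4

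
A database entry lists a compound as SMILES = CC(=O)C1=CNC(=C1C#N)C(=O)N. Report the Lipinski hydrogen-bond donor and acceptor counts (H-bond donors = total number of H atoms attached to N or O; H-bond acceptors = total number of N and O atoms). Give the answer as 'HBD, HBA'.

Donors: find every N or O and count the H atoms it carries.
  atom 3 (O): bond orders sum to 2 → 0 H
  atom 6 (N): bond orders sum to 2 → 1 H
  atom 10 (N): bond orders sum to 3 → 0 H
  atom 12 (O): bond orders sum to 2 → 0 H
  atom 13 (N): bond orders sum to 1 → 2 H
Lipinski HBD = 3.
Acceptors: N atoms = 3, O atoms = 2 → HBA = 5.

3, 5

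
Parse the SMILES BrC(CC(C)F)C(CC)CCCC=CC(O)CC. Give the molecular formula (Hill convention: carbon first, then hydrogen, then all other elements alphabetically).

C15H28BrFO

Walk through each heavy atom and fill implicit hydrogens from standard valence (C 4, N 3, O 2, S 2, halogen 1):
  atom 1: Br (halogen, monovalent) → 0 H
  atom 2: C, bond orders sum to 3 (valence 4) → 1 H
  atom 3: C, bond orders sum to 2 (valence 4) → 2 H
  atom 4: C, bond orders sum to 3 (valence 4) → 1 H
  atom 5: C, bond orders sum to 1 (valence 4) → 3 H
  atom 6: F (halogen, monovalent) → 0 H
  atom 7: C, bond orders sum to 3 (valence 4) → 1 H
  atom 8: C, bond orders sum to 2 (valence 4) → 2 H
  atom 9: C, bond orders sum to 1 (valence 4) → 3 H
  atom 10: C, bond orders sum to 2 (valence 4) → 2 H
  atom 11: C, bond orders sum to 2 (valence 4) → 2 H
  atom 12: C, bond orders sum to 2 (valence 4) → 2 H
  atom 13: C, bond orders sum to 3 (valence 4) → 1 H
  atom 14: C, bond orders sum to 3 (valence 4) → 1 H
  atom 15: C, bond orders sum to 3 (valence 4) → 1 H
  atom 16: O, bond orders sum to 1 (valence 2) → 1 H
  atom 17: C, bond orders sum to 2 (valence 4) → 2 H
  atom 18: C, bond orders sum to 1 (valence 4) → 3 H
Totals → C:15, H:28, Br:1, F:1, O:1.
In Hill order: C15H28BrFO.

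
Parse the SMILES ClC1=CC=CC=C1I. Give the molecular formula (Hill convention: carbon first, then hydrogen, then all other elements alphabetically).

Walk through each heavy atom and fill implicit hydrogens from standard valence (C 4, N 3, O 2, S 2, halogen 1):
  atom 1: Cl (halogen, monovalent) → 0 H
  atom 2: C, bond orders sum to 4 (valence 4) → 0 H
  atom 3: C, bond orders sum to 3 (valence 4) → 1 H
  atom 4: C, bond orders sum to 3 (valence 4) → 1 H
  atom 5: C, bond orders sum to 3 (valence 4) → 1 H
  atom 6: C, bond orders sum to 3 (valence 4) → 1 H
  atom 7: C, bond orders sum to 4 (valence 4) → 0 H
  atom 8: I (halogen, monovalent) → 0 H
Totals → C:6, H:4, Cl:1, I:1.
In Hill order: C6H4ClI.

C6H4ClI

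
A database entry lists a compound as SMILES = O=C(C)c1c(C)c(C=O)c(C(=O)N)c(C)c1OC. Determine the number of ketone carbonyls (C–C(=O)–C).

The ketone motif appears at heavy-atom position 2 in the SMILES.
Other groups present: 1 aldehyde, 1 amide, 1 ether.
Ketone count: 1.

1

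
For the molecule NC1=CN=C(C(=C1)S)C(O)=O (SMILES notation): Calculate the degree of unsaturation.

5

Degree of unsaturation = (number of rings) + (number of π bonds).
Ring closures in the SMILES: 1.
π bonds: 4 double bonds (each 1 DoU) → 4 DoU from unsaturation.
Total DoU = 1 + 4 = 5.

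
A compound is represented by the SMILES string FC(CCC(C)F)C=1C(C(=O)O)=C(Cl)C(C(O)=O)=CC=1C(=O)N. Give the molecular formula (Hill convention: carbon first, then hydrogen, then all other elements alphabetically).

Walk through each heavy atom and fill implicit hydrogens from standard valence (C 4, N 3, O 2, S 2, halogen 1):
  atom 1: F (halogen, monovalent) → 0 H
  atom 2: C, bond orders sum to 3 (valence 4) → 1 H
  atom 3: C, bond orders sum to 2 (valence 4) → 2 H
  atom 4: C, bond orders sum to 2 (valence 4) → 2 H
  atom 5: C, bond orders sum to 3 (valence 4) → 1 H
  atom 6: C, bond orders sum to 1 (valence 4) → 3 H
  atom 7: F (halogen, monovalent) → 0 H
  atom 8: C, bond orders sum to 4 (valence 4) → 0 H
  atom 9: C, bond orders sum to 4 (valence 4) → 0 H
  atom 10: C, bond orders sum to 4 (valence 4) → 0 H
  atom 11: O, bond orders sum to 2 (valence 2) → 0 H
  atom 12: O, bond orders sum to 1 (valence 2) → 1 H
  atom 13: C, bond orders sum to 4 (valence 4) → 0 H
  atom 14: Cl (halogen, monovalent) → 0 H
  atom 15: C, bond orders sum to 4 (valence 4) → 0 H
  atom 16: C, bond orders sum to 4 (valence 4) → 0 H
  atom 17: O, bond orders sum to 1 (valence 2) → 1 H
  atom 18: O, bond orders sum to 2 (valence 2) → 0 H
  atom 19: C, bond orders sum to 3 (valence 4) → 1 H
  atom 20: C, bond orders sum to 4 (valence 4) → 0 H
  atom 21: C, bond orders sum to 4 (valence 4) → 0 H
  atom 22: O, bond orders sum to 2 (valence 2) → 0 H
  atom 23: N, bond orders sum to 1 (valence 3) → 2 H
Totals → C:14, H:14, Cl:1, F:2, N:1, O:5.

C14H14ClF2NO5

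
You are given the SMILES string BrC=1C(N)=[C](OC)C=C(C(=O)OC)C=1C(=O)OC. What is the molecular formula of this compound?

Walk through each heavy atom and fill implicit hydrogens from standard valence (C 4, N 3, O 2, S 2, halogen 1):
  atom 1: Br (halogen, monovalent) → 0 H
  atom 2: C, bond orders sum to 4 (valence 4) → 0 H
  atom 3: C, bond orders sum to 4 (valence 4) → 0 H
  atom 4: N, bond orders sum to 1 (valence 3) → 2 H
  atom 5: C with explicit H count 0
  atom 6: O, bond orders sum to 2 (valence 2) → 0 H
  atom 7: C, bond orders sum to 1 (valence 4) → 3 H
  atom 8: C, bond orders sum to 3 (valence 4) → 1 H
  atom 9: C, bond orders sum to 4 (valence 4) → 0 H
  atom 10: C, bond orders sum to 4 (valence 4) → 0 H
  atom 11: O, bond orders sum to 2 (valence 2) → 0 H
  atom 12: O, bond orders sum to 2 (valence 2) → 0 H
  atom 13: C, bond orders sum to 1 (valence 4) → 3 H
  atom 14: C, bond orders sum to 4 (valence 4) → 0 H
  atom 15: C, bond orders sum to 4 (valence 4) → 0 H
  atom 16: O, bond orders sum to 2 (valence 2) → 0 H
  atom 17: O, bond orders sum to 2 (valence 2) → 0 H
  atom 18: C, bond orders sum to 1 (valence 4) → 3 H
Totals → C:11, H:12, Br:1, N:1, O:5.

C11H12BrNO5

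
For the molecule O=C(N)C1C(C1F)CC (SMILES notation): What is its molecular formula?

C6H10FNO

Walk through each heavy atom and fill implicit hydrogens from standard valence (C 4, N 3, O 2, S 2, halogen 1):
  atom 1: O, bond orders sum to 2 (valence 2) → 0 H
  atom 2: C, bond orders sum to 4 (valence 4) → 0 H
  atom 3: N, bond orders sum to 1 (valence 3) → 2 H
  atom 4: C, bond orders sum to 3 (valence 4) → 1 H
  atom 5: C, bond orders sum to 3 (valence 4) → 1 H
  atom 6: C, bond orders sum to 3 (valence 4) → 1 H
  atom 7: F (halogen, monovalent) → 0 H
  atom 8: C, bond orders sum to 2 (valence 4) → 2 H
  atom 9: C, bond orders sum to 1 (valence 4) → 3 H
Totals → C:6, H:10, F:1, N:1, O:1.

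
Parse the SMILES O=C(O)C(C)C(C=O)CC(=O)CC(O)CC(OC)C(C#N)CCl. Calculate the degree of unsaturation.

5

Degree of unsaturation = (number of rings) + (number of π bonds).
Ring closures in the SMILES: 0.
π bonds: 3 double bonds (each 1 DoU), 1 triple bond (each 2 DoU) → 5 DoU from unsaturation.
Total DoU = 0 + 5 = 5.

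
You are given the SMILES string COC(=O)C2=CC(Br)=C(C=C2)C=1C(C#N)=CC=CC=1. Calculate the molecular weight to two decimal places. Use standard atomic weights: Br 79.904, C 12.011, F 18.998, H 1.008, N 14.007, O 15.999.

316.15 g/mol

First, the molecular formula is C15H10BrNO2 (counting implicit H from valence).
  Br: 1 × 79.904 = 79.904
  C: 15 × 12.011 = 180.165
  H: 10 × 1.008 = 10.080
  N: 1 × 14.007 = 14.007
  O: 2 × 15.999 = 31.998
Sum: 1×79.904 + 15×12.011 + 10×1.008 + 1×14.007 + 2×15.999 = 316.154 → 316.15 g/mol.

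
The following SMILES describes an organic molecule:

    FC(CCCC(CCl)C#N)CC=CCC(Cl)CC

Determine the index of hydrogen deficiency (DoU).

Molecular formula: C14H22Cl2FN.
DoU = (2C + 2 + N − H − X) / 2, where X is the halogen count and O/S are ignored.
    = (2·14 + 2 + 1 − 22 − 3) / 2 = 6 / 2 = 3.

3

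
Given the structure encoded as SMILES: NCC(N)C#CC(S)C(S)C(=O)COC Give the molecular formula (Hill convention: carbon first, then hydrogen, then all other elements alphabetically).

Walk through each heavy atom and fill implicit hydrogens from standard valence (C 4, N 3, O 2, S 2, halogen 1):
  atom 1: N, bond orders sum to 1 (valence 3) → 2 H
  atom 2: C, bond orders sum to 2 (valence 4) → 2 H
  atom 3: C, bond orders sum to 3 (valence 4) → 1 H
  atom 4: N, bond orders sum to 1 (valence 3) → 2 H
  atom 5: C, bond orders sum to 4 (valence 4) → 0 H
  atom 6: C, bond orders sum to 4 (valence 4) → 0 H
  atom 7: C, bond orders sum to 3 (valence 4) → 1 H
  atom 8: S, bond orders sum to 1 (valence 2) → 1 H
  atom 9: C, bond orders sum to 3 (valence 4) → 1 H
  atom 10: S, bond orders sum to 1 (valence 2) → 1 H
  atom 11: C, bond orders sum to 4 (valence 4) → 0 H
  atom 12: O, bond orders sum to 2 (valence 2) → 0 H
  atom 13: C, bond orders sum to 2 (valence 4) → 2 H
  atom 14: O, bond orders sum to 2 (valence 2) → 0 H
  atom 15: C, bond orders sum to 1 (valence 4) → 3 H
Totals → C:9, H:16, N:2, O:2, S:2.
In Hill order: C9H16N2O2S2.

C9H16N2O2S2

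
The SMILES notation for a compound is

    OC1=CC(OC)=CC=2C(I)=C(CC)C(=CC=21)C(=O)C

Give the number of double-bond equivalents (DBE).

Molecular formula: C15H15IO3.
DoU = (2C + 2 + N − H − X) / 2, where X is the halogen count and O/S are ignored.
    = (2·15 + 2 + 0 − 15 − 1) / 2 = 16 / 2 = 8.

8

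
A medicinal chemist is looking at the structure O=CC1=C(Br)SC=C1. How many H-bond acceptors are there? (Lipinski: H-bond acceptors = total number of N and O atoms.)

1

N atoms: 0; O atoms: 1.
Lipinski HBA = 0 + 1 = 1.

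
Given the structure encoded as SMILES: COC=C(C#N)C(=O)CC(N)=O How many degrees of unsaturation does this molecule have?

5

Degree of unsaturation = (number of rings) + (number of π bonds).
Ring closures in the SMILES: 0.
π bonds: 3 double bonds (each 1 DoU), 1 triple bond (each 2 DoU) → 5 DoU from unsaturation.
Total DoU = 0 + 5 = 5.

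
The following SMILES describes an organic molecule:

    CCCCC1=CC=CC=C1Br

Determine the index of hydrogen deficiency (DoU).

Degree of unsaturation = (number of rings) + (number of π bonds).
Ring closures in the SMILES: 1.
π bonds: 3 double bonds (each 1 DoU) → 3 DoU from unsaturation.
Total DoU = 1 + 3 = 4.

4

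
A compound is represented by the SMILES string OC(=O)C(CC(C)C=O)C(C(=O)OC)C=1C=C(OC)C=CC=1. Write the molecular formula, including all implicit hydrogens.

Walk through each heavy atom and fill implicit hydrogens from standard valence (C 4, N 3, O 2, S 2, halogen 1):
  atom 1: O, bond orders sum to 1 (valence 2) → 1 H
  atom 2: C, bond orders sum to 4 (valence 4) → 0 H
  atom 3: O, bond orders sum to 2 (valence 2) → 0 H
  atom 4: C, bond orders sum to 3 (valence 4) → 1 H
  atom 5: C, bond orders sum to 2 (valence 4) → 2 H
  atom 6: C, bond orders sum to 3 (valence 4) → 1 H
  atom 7: C, bond orders sum to 1 (valence 4) → 3 H
  atom 8: C, bond orders sum to 3 (valence 4) → 1 H
  atom 9: O, bond orders sum to 2 (valence 2) → 0 H
  atom 10: C, bond orders sum to 3 (valence 4) → 1 H
  atom 11: C, bond orders sum to 4 (valence 4) → 0 H
  atom 12: O, bond orders sum to 2 (valence 2) → 0 H
  atom 13: O, bond orders sum to 2 (valence 2) → 0 H
  atom 14: C, bond orders sum to 1 (valence 4) → 3 H
  atom 15: C, bond orders sum to 4 (valence 4) → 0 H
  atom 16: C, bond orders sum to 3 (valence 4) → 1 H
  atom 17: C, bond orders sum to 4 (valence 4) → 0 H
  atom 18: O, bond orders sum to 2 (valence 2) → 0 H
  atom 19: C, bond orders sum to 1 (valence 4) → 3 H
  atom 20: C, bond orders sum to 3 (valence 4) → 1 H
  atom 21: C, bond orders sum to 3 (valence 4) → 1 H
  atom 22: C, bond orders sum to 3 (valence 4) → 1 H
Totals → C:16, H:20, O:6.

C16H20O6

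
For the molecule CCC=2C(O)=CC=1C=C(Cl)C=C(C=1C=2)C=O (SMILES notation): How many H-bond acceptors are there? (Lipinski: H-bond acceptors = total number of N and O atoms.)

2

N atoms: 0; O atoms: 2.
Lipinski HBA = 0 + 2 = 2.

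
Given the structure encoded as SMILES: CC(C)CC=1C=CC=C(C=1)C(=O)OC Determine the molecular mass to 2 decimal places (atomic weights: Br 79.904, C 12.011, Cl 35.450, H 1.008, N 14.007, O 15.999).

First, the molecular formula is C12H16O2 (counting implicit H from valence).
  C: 12 × 12.011 = 144.132
  H: 16 × 1.008 = 16.128
  O: 2 × 15.999 = 31.998
Sum: 12×12.011 + 16×1.008 + 2×15.999 = 192.258 → 192.26 g/mol.

192.26 g/mol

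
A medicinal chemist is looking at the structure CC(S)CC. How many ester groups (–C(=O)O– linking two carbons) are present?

0

Scan the SMILES for the ester motif — none present.
Groups that are present: 1 thiol.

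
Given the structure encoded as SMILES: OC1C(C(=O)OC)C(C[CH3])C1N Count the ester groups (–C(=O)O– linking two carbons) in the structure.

The ester motif appears at heavy-atom position 4 in the SMILES.
Other groups present: 1 hydroxyl, 1 primary amine.
Ester count: 1.

1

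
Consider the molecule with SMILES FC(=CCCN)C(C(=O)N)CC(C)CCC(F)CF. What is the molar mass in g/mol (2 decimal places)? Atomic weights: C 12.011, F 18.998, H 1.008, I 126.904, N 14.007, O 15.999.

280.33 g/mol

First, the molecular formula is C13H23F3N2O (counting implicit H from valence).
  C: 13 × 12.011 = 156.143
  F: 3 × 18.998 = 56.994
  H: 23 × 1.008 = 23.184
  N: 2 × 14.007 = 28.014
  O: 1 × 15.999 = 15.999
Sum: 13×12.011 + 3×18.998 + 23×1.008 + 2×14.007 + 1×15.999 = 280.334 → 280.33 g/mol.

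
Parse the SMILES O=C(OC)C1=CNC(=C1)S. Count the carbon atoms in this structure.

6

Count every carbon token in the SMILES (each C, including those in ring-closure positions and inside branches).
Carbon count: 6.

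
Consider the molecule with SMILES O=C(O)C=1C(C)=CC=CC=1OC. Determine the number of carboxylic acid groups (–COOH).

The carboxylic acid motif appears at heavy-atom position 2 in the SMILES.
Other groups present: 1 ether.
Carboxylic acid count: 1.

1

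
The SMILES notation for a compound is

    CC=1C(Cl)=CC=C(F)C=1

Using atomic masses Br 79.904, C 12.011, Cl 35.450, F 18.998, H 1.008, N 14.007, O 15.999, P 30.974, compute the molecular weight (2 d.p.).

First, the molecular formula is C7H6ClF (counting implicit H from valence).
  C: 7 × 12.011 = 84.077
  Cl: 1 × 35.450 = 35.450
  F: 1 × 18.998 = 18.998
  H: 6 × 1.008 = 6.048
Sum: 7×12.011 + 1×35.450 + 1×18.998 + 6×1.008 = 144.573 → 144.57 g/mol.

144.57 g/mol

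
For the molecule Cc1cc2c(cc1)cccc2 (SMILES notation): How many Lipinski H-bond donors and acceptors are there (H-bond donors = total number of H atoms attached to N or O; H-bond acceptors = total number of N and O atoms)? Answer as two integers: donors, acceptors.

Donors: find every N or O and count the H atoms it carries.
  (no N or O atoms present)
Lipinski HBD = 0.
Acceptors: N atoms = 0, O atoms = 0 → HBA = 0.

0, 0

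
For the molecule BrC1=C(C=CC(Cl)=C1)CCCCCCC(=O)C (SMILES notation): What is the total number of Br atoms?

Scan the SMILES for Br atoms (remember two-letter symbols like Cl and Br are single atoms).
Bromine count: 1.

1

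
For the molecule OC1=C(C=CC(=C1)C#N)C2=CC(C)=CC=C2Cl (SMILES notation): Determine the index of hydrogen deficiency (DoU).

10

Degree of unsaturation = (number of rings) + (number of π bonds).
Ring closures in the SMILES: 2.
π bonds: 6 double bonds (each 1 DoU), 1 triple bond (each 2 DoU) → 8 DoU from unsaturation.
Total DoU = 2 + 8 = 10.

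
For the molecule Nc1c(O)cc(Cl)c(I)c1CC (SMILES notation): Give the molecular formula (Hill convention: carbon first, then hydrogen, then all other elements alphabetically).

C8H9ClINO

Walk through each heavy atom and fill implicit hydrogens from standard valence (C 4, N 3, O 2, S 2, halogen 1); for lowercase aromatic atoms, an aromatic c carries 1 H when it has two neighbours and 0 H with three, and aromatic n carries 0 H:
  atom 1: N, bond orders sum to 1 (valence 3) → 2 H
  atom 2: aromatic c, 3 neighbours → 0 H
  atom 3: aromatic c, 3 neighbours → 0 H
  atom 4: O, bond orders sum to 1 (valence 2) → 1 H
  atom 5: aromatic c, 2 neighbours → 1 H
  atom 6: aromatic c, 3 neighbours → 0 H
  atom 7: Cl (halogen, monovalent) → 0 H
  atom 8: aromatic c, 3 neighbours → 0 H
  atom 9: I (halogen, monovalent) → 0 H
  atom 10: aromatic c, 3 neighbours → 0 H
  atom 11: C, bond orders sum to 2 (valence 4) → 2 H
  atom 12: C, bond orders sum to 1 (valence 4) → 3 H
Totals → C:8, H:9, Cl:1, I:1, N:1, O:1.
In Hill order: C8H9ClINO.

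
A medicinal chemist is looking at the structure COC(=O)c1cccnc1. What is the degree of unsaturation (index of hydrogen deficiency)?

Molecular formula: C7H7NO2.
DoU = (2C + 2 + N − H − X) / 2, where X is the halogen count and O/S are ignored.
    = (2·7 + 2 + 1 − 7 − 0) / 2 = 10 / 2 = 5.

5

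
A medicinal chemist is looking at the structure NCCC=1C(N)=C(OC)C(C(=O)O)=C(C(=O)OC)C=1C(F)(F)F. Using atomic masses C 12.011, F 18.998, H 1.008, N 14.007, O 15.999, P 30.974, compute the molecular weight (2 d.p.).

First, the molecular formula is C13H15F3N2O5 (counting implicit H from valence).
  C: 13 × 12.011 = 156.143
  F: 3 × 18.998 = 56.994
  H: 15 × 1.008 = 15.120
  N: 2 × 14.007 = 28.014
  O: 5 × 15.999 = 79.995
Sum: 13×12.011 + 3×18.998 + 15×1.008 + 2×14.007 + 5×15.999 = 336.266 → 336.27 g/mol.

336.27 g/mol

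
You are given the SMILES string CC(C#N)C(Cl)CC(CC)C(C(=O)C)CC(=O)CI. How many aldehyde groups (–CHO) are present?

Scan the SMILES for the aldehyde motif — none present.
Groups that are present: 2 ketone, 1 nitrile.

0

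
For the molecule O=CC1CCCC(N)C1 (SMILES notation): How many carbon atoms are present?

Count every carbon token in the SMILES (each C, including those in ring-closure positions and inside branches).
Carbon count: 7.

7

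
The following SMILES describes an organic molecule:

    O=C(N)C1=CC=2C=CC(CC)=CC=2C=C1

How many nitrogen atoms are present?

1

Scan the SMILES for N atoms (remember two-letter symbols like Cl and Br are single atoms).
Nitrogen count: 1.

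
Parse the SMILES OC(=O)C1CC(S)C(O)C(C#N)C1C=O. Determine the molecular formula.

Walk through each heavy atom and fill implicit hydrogens from standard valence (C 4, N 3, O 2, S 2, halogen 1):
  atom 1: O, bond orders sum to 1 (valence 2) → 1 H
  atom 2: C, bond orders sum to 4 (valence 4) → 0 H
  atom 3: O, bond orders sum to 2 (valence 2) → 0 H
  atom 4: C, bond orders sum to 3 (valence 4) → 1 H
  atom 5: C, bond orders sum to 2 (valence 4) → 2 H
  atom 6: C, bond orders sum to 3 (valence 4) → 1 H
  atom 7: S, bond orders sum to 1 (valence 2) → 1 H
  atom 8: C, bond orders sum to 3 (valence 4) → 1 H
  atom 9: O, bond orders sum to 1 (valence 2) → 1 H
  atom 10: C, bond orders sum to 3 (valence 4) → 1 H
  atom 11: C, bond orders sum to 4 (valence 4) → 0 H
  atom 12: N, bond orders sum to 3 (valence 3) → 0 H
  atom 13: C, bond orders sum to 3 (valence 4) → 1 H
  atom 14: C, bond orders sum to 3 (valence 4) → 1 H
  atom 15: O, bond orders sum to 2 (valence 2) → 0 H
Totals → C:9, H:11, N:1, O:4, S:1.
In Hill order: C9H11NO4S.

C9H11NO4S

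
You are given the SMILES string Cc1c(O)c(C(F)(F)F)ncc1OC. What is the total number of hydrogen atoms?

Walk through each heavy atom and fill implicit hydrogens from standard valence (C 4, N 3, O 2, S 2, halogen 1); for lowercase aromatic atoms, an aromatic c carries 1 H when it has two neighbours and 0 H with three, and aromatic n carries 0 H:
  atom 1: C, bond orders sum to 1 (valence 4) → 3 H
  atom 2: aromatic c, 3 neighbours → 0 H
  atom 3: aromatic c, 3 neighbours → 0 H
  atom 4: O, bond orders sum to 1 (valence 2) → 1 H
  atom 5: aromatic c, 3 neighbours → 0 H
  atom 6: C, bond orders sum to 4 (valence 4) → 0 H
  atom 7: F (halogen, monovalent) → 0 H
  atom 8: F (halogen, monovalent) → 0 H
  atom 9: F (halogen, monovalent) → 0 H
  atom 10: aromatic n, 2 neighbours → 0 H
  atom 11: aromatic c, 2 neighbours → 1 H
  atom 12: aromatic c, 3 neighbours → 0 H
  atom 13: O, bond orders sum to 2 (valence 2) → 0 H
  atom 14: C, bond orders sum to 1 (valence 4) → 3 H
Total hydrogens: 8.

8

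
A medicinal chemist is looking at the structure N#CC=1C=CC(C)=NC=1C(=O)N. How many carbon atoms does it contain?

Count every carbon token in the SMILES (each C, including those in ring-closure positions and inside branches).
Carbon count: 8.

8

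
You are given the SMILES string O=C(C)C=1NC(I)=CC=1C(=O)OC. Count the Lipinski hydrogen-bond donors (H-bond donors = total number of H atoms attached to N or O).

Donors: find every N or O and count the H atoms it carries.
  atom 1 (O): bond orders sum to 2 → 0 H
  atom 5 (N): bond orders sum to 2 → 1 H
  atom 11 (O): bond orders sum to 2 → 0 H
  atom 12 (O): bond orders sum to 2 → 0 H
Lipinski HBD = 1.

1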